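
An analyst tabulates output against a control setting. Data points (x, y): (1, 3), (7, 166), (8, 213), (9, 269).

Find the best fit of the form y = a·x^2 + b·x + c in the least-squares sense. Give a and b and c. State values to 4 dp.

a = 3.0623, b = 2.5722, c = -2.6147

Sums needed: Σx^2·x^2 = 13059, Σx^2·x = 1585, Σx^2 = 195, Σx·x = 195, Σx = 25, Σ1 = 4.
And Σx^2·y = 43558, Σx·y = 5290, Σy = 651.
So MᵀM·[a, b, c]ᵀ = Mᵀy: [[13059, 1585, 195]; [1585, 195, 25]; [195, 25, 4]]·[a, b, c]ᵀ = [43558, 5290, 651]ᵀ.
Solving the 3×3 system (Gaussian elimination) gives a = 1081/353, b = 908/353, c = -923/353.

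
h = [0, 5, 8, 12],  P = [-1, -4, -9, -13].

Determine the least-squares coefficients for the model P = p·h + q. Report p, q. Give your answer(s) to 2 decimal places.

AᵀA·[p, q]ᵀ = AᵀP reads: 233·p + 25·q = -248;  25·p + 4·q = -27.
Determinant 233·4 − 25² = 307.
p = ((-248)·4 − 25·(-27))/307 = -317/307; q = (233·(-27) − 25·(-248))/307 = -91/307.

p = -1.03, q = -0.30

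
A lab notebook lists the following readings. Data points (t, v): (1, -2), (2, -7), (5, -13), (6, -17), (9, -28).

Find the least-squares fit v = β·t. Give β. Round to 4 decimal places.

β = -2.9592

Normal-equation sums: Σt·t = 147.
For Mᵀv: Σt·v = -435.
MᵀM·[β]ᵀ = Mᵀv becomes [[147]]·[β]ᵀ = [-435]ᵀ.
Hence β = -435 / 147 ≈ -2.95918.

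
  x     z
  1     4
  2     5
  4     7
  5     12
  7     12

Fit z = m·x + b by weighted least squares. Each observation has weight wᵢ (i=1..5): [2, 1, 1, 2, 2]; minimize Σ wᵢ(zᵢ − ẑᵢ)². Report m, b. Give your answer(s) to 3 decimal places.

The normal equations are: 170·m + 32·b = 334;  32·m + 8·b = 68.
(Σwᵢ·x·x = 170, Σwᵢ·x = 32, Σwᵢ·1 = 8, Σwᵢ·x·z = 334, Σwᵢ·z = 68.)
Determinant 170·8 − 32² = 336.
m = (334·8 − 32·68)/336 = 31/21; b = (170·68 − 32·334)/336 = 109/42.

m = 1.476, b = 2.595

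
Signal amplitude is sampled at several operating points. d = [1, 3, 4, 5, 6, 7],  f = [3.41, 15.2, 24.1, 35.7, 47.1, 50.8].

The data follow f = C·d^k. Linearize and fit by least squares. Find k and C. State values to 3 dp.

k = 1.433, C = 3.356

Taking logs, ln f = k·ln d + ln C, so regress ln f on ln d.
Over the data: Σln d = 7.8320, Σ(ln d)² = 12.7160, Σln f = 18.4855, Σln d·ln f = 27.7008.
Normal system: [[12.7160, 7.8320]; [7.8320, 6]]·[k, ln C]ᵀ = [27.7008, 18.4855]ᵀ.
Slope k = (n·Σln d·ln f − Σln d·Σln f)/(n·Σ(ln d)² − (Σln d)²) = (6·27.7008 − 7.8320·18.4855)/14.9557 = 1.43262; ln C = (Σln f − k·Σln d)/n = 1.21088, so C = exp(1.21088) = 3.35643.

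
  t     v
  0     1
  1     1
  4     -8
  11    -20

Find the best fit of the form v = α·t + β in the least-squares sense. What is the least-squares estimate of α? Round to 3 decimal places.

The normal equations are: 138·α + 16·β = -251;  16·α + 4·β = -26.
(Σt·t = 138, Σt = 16, Σ1 = 4, Σt·v = -251, Σv = -26.)
det = 138·4 − 16² = 296.
α = ((-251)·4 − 16·(-26))/296 = -147/74; β = (138·(-26) − 16·(-251))/296 = 107/74.

α = -1.986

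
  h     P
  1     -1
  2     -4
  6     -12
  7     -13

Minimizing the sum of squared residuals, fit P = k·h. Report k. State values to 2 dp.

Sums needed: Σh·h = 90.
Right-hand side: Σh·P = -172.
So AᵀA·[k]ᵀ = AᵀP: [[90]]·[k]ᵀ = [-172]ᵀ.
Hence k = -172 / 90 ≈ -1.91111.

k = -1.91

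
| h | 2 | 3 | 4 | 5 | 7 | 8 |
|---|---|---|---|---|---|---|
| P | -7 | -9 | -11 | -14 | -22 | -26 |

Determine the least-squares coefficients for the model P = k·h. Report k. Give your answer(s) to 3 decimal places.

From the data, Σh·h = 167.
And Σh·P = -517.
MᵀM·[k]ᵀ = MᵀP becomes [[167]]·[k]ᵀ = [-517]ᵀ.
k = (-517)/167 = -3.09581.

k = -3.096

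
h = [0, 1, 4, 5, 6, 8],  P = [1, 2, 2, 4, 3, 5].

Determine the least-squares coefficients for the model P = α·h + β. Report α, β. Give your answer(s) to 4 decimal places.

α = 0.4348, β = 1.0942

With design matrix M, MᵀM = [[142, 24]; [24, 6]] and MᵀP = [88, 17]ᵀ.
det = 142·6 − 24² = 276.
α = (88·6 − 24·17)/276 = 10/23; β = (142·17 − 24·88)/276 = 151/138.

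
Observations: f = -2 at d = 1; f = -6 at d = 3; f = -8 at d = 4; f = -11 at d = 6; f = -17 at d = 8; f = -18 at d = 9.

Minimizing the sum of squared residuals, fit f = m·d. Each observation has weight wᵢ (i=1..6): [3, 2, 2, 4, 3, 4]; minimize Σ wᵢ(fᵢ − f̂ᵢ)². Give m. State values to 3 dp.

XᵀWX·[m]ᵀ = XᵀWf reads: 713·m = -1426.
(Σwᵢ·d·d = 713, Σwᵢ·d·f = -1426.)
m = (-1426)/713 = -2.

m = -2.000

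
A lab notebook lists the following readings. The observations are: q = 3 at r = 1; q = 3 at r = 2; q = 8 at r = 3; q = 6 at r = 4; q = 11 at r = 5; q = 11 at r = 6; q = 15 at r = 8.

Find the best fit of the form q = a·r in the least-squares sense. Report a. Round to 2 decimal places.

a = 1.92

The normal equations are: 155·a = 298.
(Σr·r = 155, Σr·q = 298.)
Hence a = 298 / 155 ≈ 1.92258.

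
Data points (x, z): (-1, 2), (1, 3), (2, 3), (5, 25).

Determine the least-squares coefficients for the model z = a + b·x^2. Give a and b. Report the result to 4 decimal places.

a = 0.8175, b = 0.9590

Entries of MᵀM: Σ1 = 4, Σx^2 = 31, Σx^2·x^2 = 643.
Right-hand side: Σz = 33, Σx^2·z = 642.
Normal equations: [[4, 31]; [31, 643]]·[a, b]ᵀ = [33, 642]ᵀ.
Eliminating b: 643·(row 1) − 31·(row 2) gives 1611·a = 643·33 − 31·642 = 1317, so a = 439/537.
Then b = (642 − 31·(439/537))/643 = 515/537.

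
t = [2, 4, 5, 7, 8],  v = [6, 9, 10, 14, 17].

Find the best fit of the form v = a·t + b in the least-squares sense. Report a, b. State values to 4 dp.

a = 1.7895, b = 1.8947

Compute the Gram sums: Σt·t = 158, Σt = 26, Σ1 = 5.
Right-hand side: Σt·v = 332, Σv = 56.
MᵀM·[a, b]ᵀ = Mᵀv becomes [[158, 26]; [26, 5]]·[a, b]ᵀ = [332, 56]ᵀ.
Eliminating b: 5·(row 1) − 26·(row 2) gives 114·a = 5·332 − 26·56 = 204, so a = 34/19.
Then b = (56 − 26·(34/19))/5 = 36/19.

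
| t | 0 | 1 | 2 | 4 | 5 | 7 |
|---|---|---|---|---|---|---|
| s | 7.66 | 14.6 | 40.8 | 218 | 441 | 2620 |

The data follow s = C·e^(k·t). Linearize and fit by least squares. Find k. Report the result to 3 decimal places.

k = 0.839

Let Y = ln s. Fitting Y = k·t + ln C by least squares:
Σt = 19.0000, Σ(t)² = 95.0000, Σln s = 27.7702, Σt·ln s = 117.1781.
Normal system: [[95.0000, 19.0000]; [19.0000, 6]]·[k, ln C]ᵀ = [117.1781, 27.7702]ᵀ.
Slope k = (n·Σt·ln s − Σt·Σln s)/(n·Σ(t)² − (Σt)²) = (6·117.1781 − 19.0000·27.7702)/209.0000 = 0.83940; ln C = (Σln s − k·Σt)/n = 1.97026.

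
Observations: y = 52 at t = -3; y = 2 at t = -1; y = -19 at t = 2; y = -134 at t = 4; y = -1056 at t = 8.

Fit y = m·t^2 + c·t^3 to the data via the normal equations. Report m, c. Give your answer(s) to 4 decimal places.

m = -0.3044, c = -2.0244

From the data, Σt^2·t^2 = 4450, Σt^2·t^3 = 33580, Σt^3·t^3 = 267034.
Right-hand side: Σt^2·y = -69334, Σt^3·y = -550806.
Determinant 4450·267034 − 33580² = 60684900.
m = ((-69334)·267034 − 33580·(-550806))/60684900 = -63253/207825; c = (4450·(-550806) − 33580·(-69334))/60684900 = -6142549/3034245.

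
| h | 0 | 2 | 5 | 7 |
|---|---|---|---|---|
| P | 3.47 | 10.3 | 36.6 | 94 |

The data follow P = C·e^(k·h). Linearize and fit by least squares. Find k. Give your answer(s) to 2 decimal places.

Let Y = ln P. Fitting Y = k·h + ln C by least squares:
Σh = 14.0000, Σ(h)² = 78.0000, Σln P = 11.7196, Σh·ln P = 54.4676.
Equations: 78.0000·k + 14.0000·ln C = 54.4676;  14.0000·k + 4·ln C = 11.7196.
Slope k = (n·Σh·ln P − Σh·Σln P)/(n·Σ(h)² − (Σh)²) = (4·54.4676 − 14.0000·11.7196)/116.0000 = 0.46375; ln C = (Σln P − k·Σh)/n = 1.30677.

k = 0.46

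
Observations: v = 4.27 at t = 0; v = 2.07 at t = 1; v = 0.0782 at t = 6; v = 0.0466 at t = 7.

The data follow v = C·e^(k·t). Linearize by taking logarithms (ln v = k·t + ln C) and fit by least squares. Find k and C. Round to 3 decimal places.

k = -0.649, C = 4.103

With ln vᵢ as the transformed response and tᵢ as the regressor:
XᵀX = [[86.0000, 14.0000]; [14.0000, 4]], rhs = [-36.0264, -3.4355]ᵀ  (here Σt = 14.0000, Σ(t)² = 86.0000, Σln v = -3.4355, Σt·ln v = -36.0264).
Δ = 86.0000·4 − (14.0000)² = 148.0000; k = (-36.0264·4 − 14.0000·-3.4355)/148.0000 = -0.64871, ln C = (86.0000·-3.4355 − 14.0000·-36.0264)/148.0000 = 1.41162, so C = exp(1.41162) = 4.10258.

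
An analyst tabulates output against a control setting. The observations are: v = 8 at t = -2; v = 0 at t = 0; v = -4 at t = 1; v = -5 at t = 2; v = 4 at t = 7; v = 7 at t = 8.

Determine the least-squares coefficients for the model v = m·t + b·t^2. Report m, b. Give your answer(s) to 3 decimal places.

m = -3.215, b = 0.521

The normal system AᵀA·[m, b]ᵀ = Aᵀv is [[122, 856]; [856, 6530]]·[m, b]ᵀ = [54, 652]ᵀ.
Determinant 122·6530 − 856² = 63924.
m = (54·6530 − 856·652)/63924 = -7339/2283; b = (122·652 − 856·54)/63924 = 1190/2283.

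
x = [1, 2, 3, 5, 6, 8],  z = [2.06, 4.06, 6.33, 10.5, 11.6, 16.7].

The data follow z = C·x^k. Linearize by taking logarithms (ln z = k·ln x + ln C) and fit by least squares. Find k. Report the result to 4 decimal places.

k = 0.9957

Linearized form: ln z = k·ln x + ln C. From the 6 transformed points,
Σln x = 7.2724, Σ(ln x)² = 11.8122, Σln z = 11.5870, Σln x·ln z = 17.0290.
Equations: 11.8122·k + 7.2724·ln C = 17.0290;  7.2724·k + 6·ln C = 11.5870.
Slope k = (n·Σln x·ln z − Σln x·Σln z)/(n·Σ(ln x)² − (Σln x)²) = (6·17.0290 − 7.2724·11.5870)/17.9853 = 0.99575; ln C = (Σln z − k·Σln x)/n = 0.72425.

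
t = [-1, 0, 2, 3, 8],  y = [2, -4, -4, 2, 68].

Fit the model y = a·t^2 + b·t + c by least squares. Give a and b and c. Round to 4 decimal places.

Compute the Gram sums: Σt^2·t^2 = 4194, Σt^2·t = 546, Σt^2 = 78, Σt·t = 78, Σt = 12, Σ1 = 5.
Moment sums: Σt^2·y = 4356, Σt·y = 540, Σy = 64.
Normal equations: [[4194, 546, 78]; [546, 78, 12]; [78, 12, 5]]·[a, b, c]ᵀ = [4356, 540, 64]ᵀ.
Inverting the 3×3 Gram matrix, [a, b, c]ᵀ = [461/308, -943/308, -493/154]ᵀ.

a = 1.4968, b = -3.0617, c = -3.2013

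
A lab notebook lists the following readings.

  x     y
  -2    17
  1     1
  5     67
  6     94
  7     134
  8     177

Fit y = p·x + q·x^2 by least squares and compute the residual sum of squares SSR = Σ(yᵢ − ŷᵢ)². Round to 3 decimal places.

SSR = 9.428

Sums needed: Σx·x = 179, Σx·x^2 = 1189, Σx^2·x^2 = 8435.
For Aᵀy: Σx·y = 3220, Σx^2·y = 23022.
AᵀA·[p, q]ᵀ = Aᵀy becomes [[179, 1189]; [1189, 8435]]·[p, q]ᵀ = [3220, 23022]ᵀ.
Determinant 179·8435 − 1189² = 96144.
p = (3220·8435 − 1189·23022)/96144 = -106229/48072; q = (179·23022 − 1189·3220)/96144 = 146179/48072.
Residuals: 10025/24036, 4061/24036, 16249/8012, -17717/8012, 2810/6009, 130/2003; SSR = 226621/24036.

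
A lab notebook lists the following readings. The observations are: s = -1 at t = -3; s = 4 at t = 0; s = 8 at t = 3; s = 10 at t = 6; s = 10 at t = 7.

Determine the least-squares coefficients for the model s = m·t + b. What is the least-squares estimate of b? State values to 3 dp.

b = 3.329

Setting ∂/∂m … = 0 gives: 103·m + 13·b = 157;  13·m + 5·b = 31.
Δ = 103·5 − 13² = 346.
m = (157·5 − 13·31)/346 = 191/173; b = (103·31 − 13·157)/346 = 576/173.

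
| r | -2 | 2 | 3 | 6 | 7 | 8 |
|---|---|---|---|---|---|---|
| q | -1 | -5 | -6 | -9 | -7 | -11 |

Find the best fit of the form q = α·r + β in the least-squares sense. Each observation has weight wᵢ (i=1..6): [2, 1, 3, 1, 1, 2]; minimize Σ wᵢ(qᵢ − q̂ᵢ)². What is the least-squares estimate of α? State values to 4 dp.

Entries of MᵀWM: Σwᵢ·r·r = 252, Σwᵢ·r = 36, Σwᵢ·1 = 10.
Right-hand side: Σwᵢ·r·q = -339, Σwᵢ·q = -63.
Normal equations: [[252, 36]; [36, 10]]·[α, β]ᵀ = [-339, -63]ᵀ.
det = 252·10 − 36² = 1224.
α = ((-339)·10 − 36·(-63))/1224 = -11/12; β = (252·(-63) − 36·(-339))/1224 = -3.

α = -0.9167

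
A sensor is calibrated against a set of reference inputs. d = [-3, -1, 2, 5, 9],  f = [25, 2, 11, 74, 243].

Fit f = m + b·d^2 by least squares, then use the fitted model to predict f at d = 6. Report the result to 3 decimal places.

Normal-equation sums: Σ1 = 5, Σd^2 = 120, Σd^2·d^2 = 7284.
Moment sums: Σf = 355, Σd^2·f = 21804.
So XᵀX·[m, b]ᵀ = Xᵀf: [[5, 120]; [120, 7284]]·[m, b]ᵀ = [355, 21804]ᵀ.
Δ = 5·7284 − 120² = 22020.
m = (355·7284 − 120·21804)/22020 = -511/367; b = (5·21804 − 120·355)/22020 = 1107/367.
At d = 6: f̂ = (-511/367)·(1) + (1107/367)·(36) = 39341/367.

f̂ = 107.196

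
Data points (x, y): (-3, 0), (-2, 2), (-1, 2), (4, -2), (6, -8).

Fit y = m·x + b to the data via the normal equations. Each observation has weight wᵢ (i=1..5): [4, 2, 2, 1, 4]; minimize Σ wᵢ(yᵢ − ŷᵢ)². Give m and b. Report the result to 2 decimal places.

m = -0.97, b = -1.26

Normal-equation sums: Σwᵢ·x·x = 206, Σwᵢ·x = 10, Σwᵢ·1 = 13.
Right-hand side: Σwᵢ·x·y = -212, Σwᵢ·y = -26.
det = 206·13 − 10² = 2578.
m = ((-212)·13 − 10·(-26))/2578 = -1248/1289; b = (206·(-26) − 10·(-212))/2578 = -1618/1289.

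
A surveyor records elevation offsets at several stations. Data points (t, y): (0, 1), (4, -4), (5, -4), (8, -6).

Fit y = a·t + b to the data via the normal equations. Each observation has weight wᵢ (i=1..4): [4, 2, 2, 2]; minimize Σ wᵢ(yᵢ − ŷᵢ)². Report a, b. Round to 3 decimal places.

From the data, Σwᵢ·t·t = 210, Σwᵢ·t = 34, Σwᵢ·1 = 10.
For MᵀWy: Σwᵢ·t·y = -168, Σwᵢ·y = -24.
MᵀWM·[a, b]ᵀ = MᵀWy becomes [[210, 34]; [34, 10]]·[a, b]ᵀ = [-168, -24]ᵀ.
Determinant 210·10 − 34² = 944.
a = ((-168)·10 − 34·(-24))/944 = -54/59; b = (210·(-24) − 34·(-168))/944 = 42/59.

a = -0.915, b = 0.712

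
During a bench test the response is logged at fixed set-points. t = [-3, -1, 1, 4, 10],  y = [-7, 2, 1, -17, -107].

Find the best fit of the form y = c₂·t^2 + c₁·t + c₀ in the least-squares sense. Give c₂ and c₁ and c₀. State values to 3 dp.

c₂ = -1.057, c₁ = -0.348, c₀ = 2.008

With design matrix M, MᵀM = [[10339, 1037, 127]; [1037, 127, 11]; [127, 11, 5]] and Mᵀy = [-11032, -1118, -128]ᵀ.
Inverting the 3×3 Gram matrix, [c₂, c₁, c₀]ᵀ = [-69254/65533, -22811/65533, 131591/65533]ᵀ.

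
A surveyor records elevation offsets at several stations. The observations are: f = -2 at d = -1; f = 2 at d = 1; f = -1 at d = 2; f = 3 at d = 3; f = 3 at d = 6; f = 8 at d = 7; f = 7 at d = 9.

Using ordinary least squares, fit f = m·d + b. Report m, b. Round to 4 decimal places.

m = 0.9219, b = -0.6989

Compute the Gram sums: Σd·d = 181, Σd = 27, Σ1 = 7.
Moment sums: Σd·f = 148, Σf = 20.
det = 181·7 − 27² = 538.
m = (148·7 − 27·20)/538 = 248/269; b = (181·20 − 27·148)/538 = -188/269.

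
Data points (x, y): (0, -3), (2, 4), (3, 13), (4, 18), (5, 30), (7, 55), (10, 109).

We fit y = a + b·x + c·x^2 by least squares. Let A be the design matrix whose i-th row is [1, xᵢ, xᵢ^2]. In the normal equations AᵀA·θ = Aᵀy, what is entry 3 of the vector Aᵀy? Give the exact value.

14766

Entry 3 ↔ basis x^2, so (Aᵀy)_{3} = Σᵢ (x^2)·yᵢ = (0)·(-3) + (4)·(4) + (9)·(13) + (16)·(18) + (25)·(30) + (49)·(55) + (100)·(109) = 14766.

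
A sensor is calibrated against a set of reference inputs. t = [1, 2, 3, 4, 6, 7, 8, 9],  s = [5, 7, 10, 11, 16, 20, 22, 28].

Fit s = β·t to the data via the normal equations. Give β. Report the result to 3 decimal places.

β = 2.912

The normal equations are: 260·β = 757.
(Σt·t = 260, Σt·s = 757.)
β = 757/260 = 2.91154.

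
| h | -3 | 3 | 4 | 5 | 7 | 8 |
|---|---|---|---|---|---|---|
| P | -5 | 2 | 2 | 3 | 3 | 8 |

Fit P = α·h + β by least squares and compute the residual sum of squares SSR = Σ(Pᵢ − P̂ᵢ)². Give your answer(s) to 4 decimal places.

SSR = 8.8202

Normal-equation sums: Σh·h = 172, Σh = 24, Σ1 = 6.
For MᵀP: Σh·P = 129, ΣP = 13.
det = 172·6 − 24² = 456.
α = (129·6 − 24·13)/456 = 77/76; β = (172·13 − 24·129)/456 = -215/114.
Residuals: -17/228, 193/228, -1/6, -41/228, -503/228, 203/114; SSR = 2011/228.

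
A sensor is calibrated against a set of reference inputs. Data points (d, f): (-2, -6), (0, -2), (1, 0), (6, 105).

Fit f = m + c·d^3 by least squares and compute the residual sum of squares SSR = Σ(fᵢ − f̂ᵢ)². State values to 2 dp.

Setting ∂/∂m … = 0 gives: 4·m + 209·c = 97;  209·m + 46721·c = 22728.
(Σ1 = 4, Σd^3 = 209, Σd^3·d^3 = 46721, Σf = 97, Σd^3·f = 22728.)
Eliminating c: 46721·(row 1) − 209·(row 2) gives 143203·m = 46721·97 − 209·22728 = -218215, so m = -11485/7537.
Then c = (22728 − 209·(-11485/7537))/46721 = 70639/143203.
Residuals: -75891/143203, -3589/7537, 147576/143203, -3494/143203; SSR = 224858/143203.

SSR = 1.57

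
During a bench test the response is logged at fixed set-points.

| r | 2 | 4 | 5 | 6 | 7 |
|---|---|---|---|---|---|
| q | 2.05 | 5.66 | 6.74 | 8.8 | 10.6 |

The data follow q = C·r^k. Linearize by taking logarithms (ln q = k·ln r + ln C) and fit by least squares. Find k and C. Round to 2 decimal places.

k = 1.30, C = 0.85

Let Y = ln q. Fitting Y = k·ln r + ln C by least squares:
Σln r = 7.4265, Σ(ln r)² = 11.9895, Σln q = 8.8949, Σln r·ln q = 14.4622.
Equations: 11.9895·k + 7.4265·ln C = 14.4622;  7.4265·k + 5·ln C = 8.8949.
Δ = 11.9895·5 − (7.4265)² = 4.7940; k = (14.4622·5 − 7.4265·8.8949)/4.7940 = 1.30416, ln C = (11.9895·8.8949 − 7.4265·14.4622)/4.7940 = -0.15809, so C = exp(-0.15809) = 0.85377.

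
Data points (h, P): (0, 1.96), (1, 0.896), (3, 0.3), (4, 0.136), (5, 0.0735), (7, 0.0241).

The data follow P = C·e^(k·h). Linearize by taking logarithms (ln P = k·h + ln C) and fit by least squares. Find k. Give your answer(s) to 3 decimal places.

With ln Pᵢ as the transformed response and hᵢ as the regressor:
Σh = 20.0000, Σ(h)² = 100.0000, Σln P = -8.9720, Σh·ln P = -50.8333.
Equations: 100.0000·k + 20.0000·ln C = -50.8333;  20.0000·k + 6·ln C = -8.9720.
Solving (det = 200.0000): k = -0.62780, ln C = 0.59735.

k = -0.628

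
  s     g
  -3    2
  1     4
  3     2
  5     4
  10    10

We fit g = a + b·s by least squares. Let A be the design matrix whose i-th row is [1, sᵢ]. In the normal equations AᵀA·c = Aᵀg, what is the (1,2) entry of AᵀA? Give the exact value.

16

Row 1 ↔ basis 1, column 2 ↔ basis s, so (AᵀA)_{1,2} = Σᵢ s = (1)·(-3) + (1)·(1) + (1)·(3) + (1)·(5) + (1)·(10) = 16.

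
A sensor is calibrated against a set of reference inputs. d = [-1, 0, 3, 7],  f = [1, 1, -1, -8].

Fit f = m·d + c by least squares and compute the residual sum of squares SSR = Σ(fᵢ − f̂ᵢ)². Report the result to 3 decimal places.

Normal-equation sums: Σd·d = 59, Σd = 9, Σ1 = 4.
For Aᵀf: Σd·f = -60, Σf = -7.
Normal equations: [[59, 9]; [9, 4]]·[m, c]ᵀ = [-60, -7]ᵀ.
Determinant 59·4 − 9² = 155.
m = ((-60)·4 − 9·(-7))/155 = -177/155; c = (59·(-7) − 9·(-60))/155 = 127/155.
Residuals: -149/155, 28/155, 249/155, -128/155; SSR = 654/155.

SSR = 4.219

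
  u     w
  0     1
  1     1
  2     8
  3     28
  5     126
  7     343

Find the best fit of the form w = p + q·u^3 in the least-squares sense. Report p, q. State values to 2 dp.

p = 0.59, q = 1.00

Entries of XᵀX: Σ1 = 6, Σu^3 = 504, Σu^3·u^3 = 134068.
And Σw = 507, Σu^3·w = 134220.
XᵀX·[p, q]ᵀ = Xᵀw becomes [[6, 504]; [504, 134068]]·[p, q]ᵀ = [507, 134220]ᵀ.
det = 6·134068 − 504² = 550392.
p = (507·134068 − 504·134220)/550392 = 27133/45866; q = (6·134220 − 504·507)/550392 = 22908/22933.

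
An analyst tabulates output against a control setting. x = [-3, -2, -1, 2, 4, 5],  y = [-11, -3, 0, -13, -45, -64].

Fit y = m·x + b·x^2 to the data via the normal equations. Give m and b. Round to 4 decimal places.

The normal equations are: 59·m + 161·b = -487;  161·m + 995·b = -2483.
Determinant 59·995 − 161² = 32784.
m = ((-487)·995 − 161·(-2483))/32784 = -42401/16392; b = (59·(-2483) − 161·(-487))/32784 = -34045/16392.

m = -2.5867, b = -2.0769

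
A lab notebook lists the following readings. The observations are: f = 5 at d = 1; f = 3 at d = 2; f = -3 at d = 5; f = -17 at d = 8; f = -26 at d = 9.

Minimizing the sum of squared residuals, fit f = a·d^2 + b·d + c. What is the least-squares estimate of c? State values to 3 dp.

Compute the Gram sums: Σd^2·d^2 = 11299, Σd^2·d = 1375, Σd^2 = 175, Σd·d = 175, Σd = 25, Σ1 = 5.
And Σd^2·f = -3252, Σd·f = -374, Σf = -38.
Normal equations: [[11299, 1375, 175]; [1375, 175, 25]; [175, 25, 5]]·[a, b, c]ᵀ = [-3252, -374, -38]ᵀ.
Inverting the 3×3 Gram matrix, [a, b, c]ᵀ = [-41/87, 2246/2175, 541/145]ᵀ.

c = 3.731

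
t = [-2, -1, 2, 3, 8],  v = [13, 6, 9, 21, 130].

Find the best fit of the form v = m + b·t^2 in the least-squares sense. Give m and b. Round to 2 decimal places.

m = 3.36, b = 1.98

From the data, Σ1 = 5, Σt^2 = 82, Σt^2·t^2 = 4210.
Right-hand side: Σv = 179, Σt^2·v = 8603.
Normal equations: [[5, 82]; [82, 4210]]·[m, b]ᵀ = [179, 8603]ᵀ.
Determinant 5·4210 − 82² = 14326.
m = (179·4210 − 82·8603)/14326 = 24072/7163; b = (5·8603 − 82·179)/14326 = 28337/14326.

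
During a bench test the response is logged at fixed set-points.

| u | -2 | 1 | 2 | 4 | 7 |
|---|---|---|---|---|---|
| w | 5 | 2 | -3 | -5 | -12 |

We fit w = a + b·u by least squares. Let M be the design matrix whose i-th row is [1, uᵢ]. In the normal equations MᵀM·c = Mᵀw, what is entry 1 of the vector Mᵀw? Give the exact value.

-13

Entry 1 ↔ basis 1, so (Mᵀw)_{1} = Σᵢ wᵢ = (1)·(5) + (1)·(2) + (1)·(-3) + (1)·(-5) + (1)·(-12) = -13.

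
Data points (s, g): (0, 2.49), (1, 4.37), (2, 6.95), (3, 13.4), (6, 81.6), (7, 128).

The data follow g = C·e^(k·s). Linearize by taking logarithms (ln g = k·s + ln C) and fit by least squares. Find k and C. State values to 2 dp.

k = 0.57, C = 2.41

Linearized form: ln g = k·s + ln C. From the 6 transformed points,
AᵀA = [[99.0000, 19.0000]; [19.0000, 6]], rhs = [73.5132, 16.1749]ᵀ  (here Σs = 19.0000, Σ(s)² = 99.0000, Σln g = 16.1749, Σs·ln g = 73.5132).
Slope k = (n·Σs·ln g − Σs·Σln g)/(n·Σ(s)² − (Σs)²) = (6·73.5132 − 19.0000·16.1749)/233.0000 = 0.57406; ln C = (Σln g − k·Σs)/n = 0.87796, so C = exp(0.87796) = 2.40598.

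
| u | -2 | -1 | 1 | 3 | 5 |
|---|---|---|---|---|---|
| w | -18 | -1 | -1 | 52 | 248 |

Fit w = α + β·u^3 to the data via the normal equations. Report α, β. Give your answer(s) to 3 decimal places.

α = -1.455, β = 1.995

AᵀA·[α, β]ᵀ = Aᵀw reads: 5·α + 144·β = 280;  144·α + 16420·β = 32548.
(Σ1 = 5, Σu^3 = 144, Σu^3·u^3 = 16420, Σw = 280, Σu^3·w = 32548.)
det = 5·16420 − 144² = 61364.
α = (280·16420 − 144·32548)/61364 = -22328/15341; β = (5·32548 − 144·280)/61364 = 30605/15341.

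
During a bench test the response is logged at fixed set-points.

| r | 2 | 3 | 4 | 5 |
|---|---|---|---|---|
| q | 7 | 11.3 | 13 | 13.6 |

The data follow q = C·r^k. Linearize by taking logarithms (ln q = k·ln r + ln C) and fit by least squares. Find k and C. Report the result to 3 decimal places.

k = 0.733, C = 4.522

Taking logs, ln q = k·ln r + ln C, so regress ln q on ln r.
XᵀX = [[6.1995, 4.7875]; [4.7875, 4]], rhs = [11.7692, 9.5457]ᵀ  (here Σln r = 4.7875, Σ(ln r)² = 6.1995, Σln q = 9.5457, Σln r·ln q = 11.7692).
Δ = 6.1995·4 − (4.7875)² = 1.8779; k = (11.7692·4 − 4.7875·9.5457)/1.8779 = 0.73317, ln C = (6.1995·9.5457 − 4.7875·11.7692)/1.8779 = 1.50892, so C = exp(1.50892) = 4.52186.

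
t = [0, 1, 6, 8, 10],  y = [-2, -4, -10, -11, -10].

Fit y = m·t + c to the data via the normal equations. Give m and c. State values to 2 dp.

From the data, Σt·t = 201, Σt = 25, Σ1 = 5.
Right-hand side: Σt·y = -252, Σy = -37.
So XᵀX·[m, c]ᵀ = Xᵀy: [[201, 25]; [25, 5]]·[m, c]ᵀ = [-252, -37]ᵀ.
det = 201·5 − 25² = 380.
m = ((-252)·5 − 25·(-37))/380 = -67/76; c = (201·(-37) − 25·(-252))/380 = -1137/380.

m = -0.88, c = -2.99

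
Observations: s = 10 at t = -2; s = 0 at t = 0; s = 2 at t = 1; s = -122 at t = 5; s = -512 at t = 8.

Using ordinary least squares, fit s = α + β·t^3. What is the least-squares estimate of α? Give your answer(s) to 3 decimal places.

With design matrix A, AᵀA = [[5, 630]; [630, 277834]] and Aᵀs = [-622, -277472]ᵀ.
Δ = 5·277834 − 630² = 992270.
α = ((-622)·277834 − 630·(-277472))/992270 = 997306/496135; β = (5·(-277472) − 630·(-622))/992270 = -99550/99227.

α = 2.010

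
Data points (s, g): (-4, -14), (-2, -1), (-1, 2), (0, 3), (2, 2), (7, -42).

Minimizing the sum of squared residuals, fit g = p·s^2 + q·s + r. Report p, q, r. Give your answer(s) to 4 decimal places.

p = -1.0071, q = 0.5153, r = 3.9152

With design matrix M, MᵀM = [[2690, 278, 74]; [278, 74, 2]; [74, 2, 6]] and Mᵀg = [-2276, -234, -50]ᵀ.
Inverting the 3×3 Gram matrix, [p, q, r]ᵀ = [-4997/4962, 6392/12405, 32379/8270]ᵀ.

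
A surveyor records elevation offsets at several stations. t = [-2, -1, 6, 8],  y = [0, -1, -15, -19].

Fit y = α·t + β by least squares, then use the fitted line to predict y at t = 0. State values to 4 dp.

ŷ = -3.4247

XᵀX·[α, β]ᵀ = Xᵀy reads: 105·α + 11·β = -241;  11·α + 4·β = -35.
Eliminating β: 4·(row 1) − 11·(row 2) gives 299·α = 4·(-241) − 11·(-35) = -579, so α = -579/299.
Then β = ((-35) − 11·(-579/299))/4 = -1024/299.
At t = 0: ŷ = (-579/299)·(0) + (-1024/299)·(1) = -1024/299.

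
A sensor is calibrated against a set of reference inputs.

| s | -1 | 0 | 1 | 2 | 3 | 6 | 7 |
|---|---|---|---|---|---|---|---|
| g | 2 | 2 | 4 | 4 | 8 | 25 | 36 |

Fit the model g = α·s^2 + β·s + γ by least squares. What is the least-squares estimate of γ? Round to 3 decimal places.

γ = 1.918

From the data, Σs^2·s^2 = 3796, Σs^2·s = 594, Σs^2 = 100, Σs·s = 100, Σs = 18, Σ1 = 7.
For Xᵀg: Σs^2·g = 2758, Σs·g = 436, Σg = 81.
Inverting the 3×3 Gram matrix, [α, β, γ]ᵀ = [16243/23961, -95/7987, 45953/23961]ᵀ.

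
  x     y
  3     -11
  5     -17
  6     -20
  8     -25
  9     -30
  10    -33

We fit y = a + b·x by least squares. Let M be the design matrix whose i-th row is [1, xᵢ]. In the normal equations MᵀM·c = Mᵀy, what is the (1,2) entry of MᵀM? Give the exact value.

Row 1 ↔ basis 1, column 2 ↔ basis x, so (MᵀM)_{1,2} = Σᵢ x = (1)·(3) + (1)·(5) + (1)·(6) + (1)·(8) + (1)·(9) + (1)·(10) = 41.

41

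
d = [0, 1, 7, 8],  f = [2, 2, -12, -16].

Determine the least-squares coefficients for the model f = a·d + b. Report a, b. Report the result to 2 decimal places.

a = -2.28, b = 3.12

Normal-equation sums: Σd·d = 114, Σd = 16, Σ1 = 4.
And Σd·f = -210, Σf = -24.
So AᵀA·[a, b]ᵀ = Aᵀf: [[114, 16]; [16, 4]]·[a, b]ᵀ = [-210, -24]ᵀ.
Δ = 114·4 − 16² = 200.
a = ((-210)·4 − 16·(-24))/200 = -57/25; b = (114·(-24) − 16·(-210))/200 = 78/25.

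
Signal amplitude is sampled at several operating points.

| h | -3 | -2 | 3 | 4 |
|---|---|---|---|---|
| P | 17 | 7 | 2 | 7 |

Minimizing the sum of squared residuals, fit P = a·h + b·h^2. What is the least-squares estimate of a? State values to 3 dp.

The normal equations are: 38·a + 56·b = -31;  56·a + 434·b = 311.
(Σh·h = 38, Σh·h^2 = 56, Σh^2·h^2 = 434, Σh·P = -31, Σh^2·P = 311.)
Δ = 38·434 − 56² = 13356.
a = ((-31)·434 − 56·311)/13356 = -245/106; b = (38·311 − 56·(-31))/13356 = 753/742.

a = -2.311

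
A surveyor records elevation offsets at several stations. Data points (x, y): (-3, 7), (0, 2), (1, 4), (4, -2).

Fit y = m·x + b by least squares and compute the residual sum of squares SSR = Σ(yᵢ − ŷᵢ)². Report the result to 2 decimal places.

Setting ∂/∂m … = 0 gives: 26·m + 2·b = -25;  2·m + 4·b = 11.
(Σx·x = 26, Σx = 2, Σ1 = 4, Σx·y = -25, Σy = 11.)
Eliminating b: 4·(row 1) − 2·(row 2) gives 100·m = 4·(-25) − 2·11 = -122, so m = -61/50.
Then b = (11 − 2·(-61/50))/4 = 84/25.
Residuals: -1/50, -34/25, 93/50, -12/25; SSR = 277/50.

SSR = 5.54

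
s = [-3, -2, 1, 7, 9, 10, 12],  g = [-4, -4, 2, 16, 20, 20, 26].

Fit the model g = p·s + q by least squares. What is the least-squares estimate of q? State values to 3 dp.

AᵀA·[p, q]ᵀ = Aᵀg reads: 388·p + 34·q = 826;  34·p + 7·q = 76.
det = 388·7 − 34² = 1560.
p = (826·7 − 34·76)/1560 = 41/20; q = (388·76 − 34·826)/1560 = 9/10.

q = 0.900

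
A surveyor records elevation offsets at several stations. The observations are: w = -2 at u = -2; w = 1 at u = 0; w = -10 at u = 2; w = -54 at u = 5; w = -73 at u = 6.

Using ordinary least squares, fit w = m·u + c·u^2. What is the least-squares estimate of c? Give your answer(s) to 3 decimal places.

c = -1.673

Normal-equation sums: Σu·u = 69, Σu·u^2 = 341, Σu^2·u^2 = 1953.
Moment sums: Σu·w = -724, Σu^2·w = -4026.
MᵀM·[m, c]ᵀ = Mᵀw becomes [[69, 341]; [341, 1953]]·[m, c]ᵀ = [-724, -4026]ᵀ.
Eliminating c: 1953·(row 1) − 341·(row 2) gives 18476·m = 1953·(-724) − 341·(-4026) = -41106, so m = -663/298.
Then c = ((-4026) − 341·(-663/298))/1953 = -15455/9238.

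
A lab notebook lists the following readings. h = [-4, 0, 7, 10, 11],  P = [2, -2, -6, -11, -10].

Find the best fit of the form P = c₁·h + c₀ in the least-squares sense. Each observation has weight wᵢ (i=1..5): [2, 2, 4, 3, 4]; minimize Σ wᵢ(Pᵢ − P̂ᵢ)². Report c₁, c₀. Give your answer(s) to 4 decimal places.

c₁ = -0.8184, c₀ = -1.3380

Setting ∂/∂c₁ … = 0 gives: 1012·c₁ + 94·c₀ = -954;  94·c₁ + 15·c₀ = -97.
(Σwᵢ·h·h = 1012, Σwᵢ·h = 94, Σwᵢ·1 = 15, Σwᵢ·h·P = -954, Σwᵢ·P = -97.)
Determinant 1012·15 − 94² = 6344.
c₁ = ((-954)·15 − 94·(-97))/6344 = -649/793; c₀ = (1012·(-97) − 94·(-954))/6344 = -1061/793.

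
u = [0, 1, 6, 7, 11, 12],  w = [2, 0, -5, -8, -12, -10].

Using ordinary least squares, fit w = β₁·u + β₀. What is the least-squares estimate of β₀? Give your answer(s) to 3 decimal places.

β₀ = 1.252

Entries of MᵀM: Σu·u = 351, Σu = 37, Σ1 = 6.
Moment sums: Σu·w = -338, Σw = -33.
Δ = 351·6 − 37² = 737.
β₁ = ((-338)·6 − 37·(-33))/737 = -807/737; β₀ = (351·(-33) − 37·(-338))/737 = 923/737.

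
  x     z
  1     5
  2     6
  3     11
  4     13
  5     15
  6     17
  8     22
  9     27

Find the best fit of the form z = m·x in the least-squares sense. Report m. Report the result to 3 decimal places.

MᵀM·[m]ᵀ = Mᵀz reads: 236·m = 698.
Hence m = 698 / 236 ≈ 2.95763.

m = 2.958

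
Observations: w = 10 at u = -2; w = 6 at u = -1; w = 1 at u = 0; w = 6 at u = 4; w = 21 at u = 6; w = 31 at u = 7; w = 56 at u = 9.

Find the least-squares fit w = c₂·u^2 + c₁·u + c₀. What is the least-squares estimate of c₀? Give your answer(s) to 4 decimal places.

c₀ = 1.4550

Forming MᵀM = [[10531, 1343, 187]; [1343, 187, 23]; [187, 23, 7]] and Mᵀw = [6953, 845, 131]ᵀ gives MᵀM·[c₂, c₁, c₀]ᵀ = Mᵀw.
Solving the 3×3 system (Gaussian elimination) gives c₂ = 1207/1254, c₁ = -8066/3135, c₀ = 3041/2090.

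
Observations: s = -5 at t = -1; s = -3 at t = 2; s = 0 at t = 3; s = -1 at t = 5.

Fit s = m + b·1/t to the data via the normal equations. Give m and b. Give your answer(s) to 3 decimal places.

Normal-equation sums: Σ1 = 4, Σ1/t = 1/30, Σ1/t·1/t = 1261/900.
Moment sums: Σs = -9, Σ1/t·s = 33/10.
Normal equations: [[4, 1/30]; [1/30, 1261/900]]·[m, b]ᵀ = [-9, 33/10]ᵀ.
Determinant 4·(1261/900) − (1/30)² = 1681/300.
m = ((-9)·(1261/900) − (1/30)·(33/10))/(1681/300) = -3816/1681; b = (4·(33/10) − (1/30)·(-9))/(1681/300) = 4050/1681.

m = -2.270, b = 2.409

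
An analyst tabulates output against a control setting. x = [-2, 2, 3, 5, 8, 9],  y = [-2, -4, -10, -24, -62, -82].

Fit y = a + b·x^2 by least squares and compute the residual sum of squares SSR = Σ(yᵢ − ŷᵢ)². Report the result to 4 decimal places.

Sums needed: Σ1 = 6, Σx^2 = 187, Σx^2·x^2 = 11395.
For Mᵀy: Σy = -184, Σx^2·y = -11324.
MᵀM·[a, b]ᵀ = Mᵀy becomes [[6, 187]; [187, 11395]]·[a, b]ᵀ = [-184, -11324]ᵀ.
det = 6·11395 − 187² = 33401.
a = ((-184)·11395 − 187·(-11324))/33401 = 20908/33401; b = (6·(-11324) − 187·(-184))/33401 = -33536/33401.
Residuals: 46434/33401, -20368/33401, -53094/33401, 15868/33401, 54534/33401, -43374/33401; SSR = 314272/33401.

SSR = 9.4091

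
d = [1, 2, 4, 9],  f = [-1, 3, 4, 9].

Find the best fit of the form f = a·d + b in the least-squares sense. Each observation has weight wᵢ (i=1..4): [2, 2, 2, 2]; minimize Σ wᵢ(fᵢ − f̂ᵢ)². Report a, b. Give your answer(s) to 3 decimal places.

a = 1.105, b = -0.671

Sums needed: Σwᵢ·d·d = 204, Σwᵢ·d = 32, Σwᵢ·1 = 8.
Moment sums: Σwᵢ·d·f = 204, Σwᵢ·f = 30.
So MᵀWM·[a, b]ᵀ = MᵀWf: [[204, 32]; [32, 8]]·[a, b]ᵀ = [204, 30]ᵀ.
det = 204·8 − 32² = 608.
a = (204·8 − 32·30)/608 = 21/19; b = (204·30 − 32·204)/608 = -51/76.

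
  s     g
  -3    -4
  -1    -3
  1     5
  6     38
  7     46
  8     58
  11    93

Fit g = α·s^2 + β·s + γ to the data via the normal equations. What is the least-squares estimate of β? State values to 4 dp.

β = 3.3042

With design matrix A, AᵀA = [[22517, 2375, 281]; [2375, 281, 29]; [281, 29, 7]] and Aᵀg = [18553, 2057, 233]ᵀ.
Row-reducing yields α = 276377/597369, β = 1973821/597369, γ = 204011/199123.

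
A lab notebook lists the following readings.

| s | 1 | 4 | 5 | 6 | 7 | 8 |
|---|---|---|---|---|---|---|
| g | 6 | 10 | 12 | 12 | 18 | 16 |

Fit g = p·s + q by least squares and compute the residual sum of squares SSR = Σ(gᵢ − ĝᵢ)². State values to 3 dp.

SSR = 11.330

Setting ∂/∂p … = 0 gives: 191·p + 31·q = 432;  31·p + 6·q = 74.
Determinant 191·6 − 31² = 185.
p = (432·6 − 31·74)/185 = 298/185; q = (191·74 − 31·432)/185 = 742/185.
Residuals: 14/37, -84/185, -12/185, -62/37, 502/185, -166/185; SSR = 2096/185.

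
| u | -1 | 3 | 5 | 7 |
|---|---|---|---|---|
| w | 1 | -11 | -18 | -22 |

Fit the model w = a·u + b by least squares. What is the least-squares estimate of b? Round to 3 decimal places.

From the data, Σu·u = 84, Σu = 14, Σ1 = 4.
And Σu·w = -278, Σw = -50.
MᵀM·[a, b]ᵀ = Mᵀw becomes [[84, 14]; [14, 4]]·[a, b]ᵀ = [-278, -50]ᵀ.
Eliminating b: 4·(row 1) − 14·(row 2) gives 140·a = 4·(-278) − 14·(-50) = -412, so a = -103/35.
Then b = ((-50) − 14·(-103/35))/4 = -11/5.

b = -2.200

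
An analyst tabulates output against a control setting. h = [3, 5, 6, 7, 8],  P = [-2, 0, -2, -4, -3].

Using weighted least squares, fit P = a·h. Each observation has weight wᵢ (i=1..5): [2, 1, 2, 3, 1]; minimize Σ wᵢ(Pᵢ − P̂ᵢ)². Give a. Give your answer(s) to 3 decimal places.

Forming AᵀWA = [[326]] and AᵀWP = [-144]ᵀ gives AᵀWA·[a]ᵀ = AᵀWP.
Hence a = -144 / 326 ≈ -0.441718.

a = -0.442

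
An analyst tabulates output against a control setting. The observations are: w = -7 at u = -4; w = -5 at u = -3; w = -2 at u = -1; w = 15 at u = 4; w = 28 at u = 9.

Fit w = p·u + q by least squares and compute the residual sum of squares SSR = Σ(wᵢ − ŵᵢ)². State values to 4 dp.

SSR = 7.0712

From the data, Σu·u = 123, Σu = 5, Σ1 = 5.
And Σu·w = 357, Σw = 29.
Normal equations: [[123, 5]; [5, 5]]·[p, q]ᵀ = [357, 29]ᵀ.
det = 123·5 − 5² = 590.
p = (357·5 − 5·29)/590 = 164/59; q = (123·29 − 5·357)/590 = 891/295.
Residuals: 324/295, 94/295, -661/295, 254/295, -11/295; SSR = 2086/295.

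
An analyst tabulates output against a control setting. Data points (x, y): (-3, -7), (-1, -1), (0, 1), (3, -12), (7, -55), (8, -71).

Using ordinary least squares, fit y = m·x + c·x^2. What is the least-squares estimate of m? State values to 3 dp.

From the data, Σx·x = 132, Σx·x^2 = 854, Σx^2·x^2 = 6660.
For Mᵀy: Σx·y = -967, Σx^2·y = -7411.
So MᵀM·[m, c]ᵀ = Mᵀy: [[132, 854]; [854, 6660]]·[m, c]ᵀ = [-967, -7411]ᵀ.
Eliminating c: 6660·(row 1) − 854·(row 2) gives 149804·m = 6660·(-967) − 854·(-7411) = -111226, so m = -55613/74902.
Then c = ((-7411) − 854·(-55613/74902))/6660 = -76217/74902.

m = -0.742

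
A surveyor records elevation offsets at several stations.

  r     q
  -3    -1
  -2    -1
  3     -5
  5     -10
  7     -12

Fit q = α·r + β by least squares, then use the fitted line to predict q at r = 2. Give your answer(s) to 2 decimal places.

q̂ = -5.80

Sums needed: Σr·r = 96, Σr = 10, Σ1 = 5.
Moment sums: Σr·q = -144, Σq = -29.
Normal equations: [[96, 10]; [10, 5]]·[α, β]ᵀ = [-144, -29]ᵀ.
det = 96·5 − 10² = 380.
α = ((-144)·5 − 10·(-29))/380 = -43/38; β = (96·(-29) − 10·(-144))/380 = -336/95.
At r = 2: q̂ = (-43/38)·(2) + (-336/95)·(1) = -29/5.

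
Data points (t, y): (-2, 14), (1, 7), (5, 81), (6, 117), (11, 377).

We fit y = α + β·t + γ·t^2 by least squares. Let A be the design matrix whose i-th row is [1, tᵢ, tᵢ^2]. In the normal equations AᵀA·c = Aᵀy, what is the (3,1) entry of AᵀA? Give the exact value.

187

Row 3 ↔ basis t^2, column 1 ↔ basis 1, so (AᵀA)_{3,1} = Σᵢ t^2 = (4)·(1) + (1)·(1) + (25)·(1) + (36)·(1) + (121)·(1) = 187.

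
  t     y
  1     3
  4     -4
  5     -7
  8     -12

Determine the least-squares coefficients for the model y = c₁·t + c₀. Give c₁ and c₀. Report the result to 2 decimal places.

c₁ = -2.16, c₀ = 4.72

With design matrix X, XᵀX = [[106, 18]; [18, 4]] and Xᵀy = [-144, -20]ᵀ.
Eliminating c₀: 4·(row 1) − 18·(row 2) gives 100·c₁ = 4·(-144) − 18·(-20) = -216, so c₁ = -54/25.
Then c₀ = ((-20) − 18·(-54/25))/4 = 118/25.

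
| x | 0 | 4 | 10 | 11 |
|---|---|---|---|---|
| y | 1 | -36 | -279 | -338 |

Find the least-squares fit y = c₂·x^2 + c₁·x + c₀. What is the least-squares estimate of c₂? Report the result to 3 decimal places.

c₂ = -3.073

AᵀA·[c₂, c₁, c₀]ᵀ = Aᵀy reads: 24897·c₂ + 2395·c₁ + 237·c₀ = -69374;  2395·c₂ + 237·c₁ + 25·c₀ = -6652;  237·c₂ + 25·c₁ + 4·c₀ = -652.
Row-reducing yields c₂ = -15031/4892, c₁ = 237451/83164, c₀ = 50087/41582.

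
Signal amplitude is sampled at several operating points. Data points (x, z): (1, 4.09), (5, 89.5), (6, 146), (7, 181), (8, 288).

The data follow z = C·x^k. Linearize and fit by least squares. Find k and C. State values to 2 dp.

k = 2.00, C = 3.99

Linearized form: ln z = k·ln x + ln C. From the 5 transformed points,
Σln x = 7.4265, Σ(ln x)² = 13.9113, Σln z = 21.7478, Σln x·ln z = 38.0542.
Equations: 13.9113·k + 7.4265·ln C = 38.0542;  7.4265·k + 5·ln C = 21.7478.
Slope k = (n·Σln x·ln z − Σln x·Σln z)/(n·Σ(ln x)² − (Σln x)²) = (5·38.0542 − 7.4265·21.7478)/14.4030 = 1.99678; ln C = (Σln z − k·Σln x)/n = 1.38374, so C = exp(1.38374) = 3.98979.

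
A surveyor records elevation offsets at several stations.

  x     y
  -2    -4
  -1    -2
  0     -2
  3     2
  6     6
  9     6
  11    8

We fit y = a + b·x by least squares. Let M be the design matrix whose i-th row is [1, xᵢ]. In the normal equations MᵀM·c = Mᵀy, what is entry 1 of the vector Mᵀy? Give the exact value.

14

Entry 1 ↔ basis 1, so (Mᵀy)_{1} = Σᵢ yᵢ = (1)·(-4) + (1)·(-2) + (1)·(-2) + (1)·(2) + (1)·(6) + (1)·(6) + (1)·(8) = 14.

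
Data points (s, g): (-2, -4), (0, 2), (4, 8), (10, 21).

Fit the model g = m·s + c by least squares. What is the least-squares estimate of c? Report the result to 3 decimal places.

The normal system MᵀM·[m, c]ᵀ = Mᵀg is [[120, 12]; [12, 4]]·[m, c]ᵀ = [250, 27]ᵀ.
Eliminating c: 4·(row 1) − 12·(row 2) gives 336·m = 4·250 − 12·27 = 676, so m = 169/84.
Then c = (27 − 12·(169/84))/4 = 5/7.

c = 0.714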